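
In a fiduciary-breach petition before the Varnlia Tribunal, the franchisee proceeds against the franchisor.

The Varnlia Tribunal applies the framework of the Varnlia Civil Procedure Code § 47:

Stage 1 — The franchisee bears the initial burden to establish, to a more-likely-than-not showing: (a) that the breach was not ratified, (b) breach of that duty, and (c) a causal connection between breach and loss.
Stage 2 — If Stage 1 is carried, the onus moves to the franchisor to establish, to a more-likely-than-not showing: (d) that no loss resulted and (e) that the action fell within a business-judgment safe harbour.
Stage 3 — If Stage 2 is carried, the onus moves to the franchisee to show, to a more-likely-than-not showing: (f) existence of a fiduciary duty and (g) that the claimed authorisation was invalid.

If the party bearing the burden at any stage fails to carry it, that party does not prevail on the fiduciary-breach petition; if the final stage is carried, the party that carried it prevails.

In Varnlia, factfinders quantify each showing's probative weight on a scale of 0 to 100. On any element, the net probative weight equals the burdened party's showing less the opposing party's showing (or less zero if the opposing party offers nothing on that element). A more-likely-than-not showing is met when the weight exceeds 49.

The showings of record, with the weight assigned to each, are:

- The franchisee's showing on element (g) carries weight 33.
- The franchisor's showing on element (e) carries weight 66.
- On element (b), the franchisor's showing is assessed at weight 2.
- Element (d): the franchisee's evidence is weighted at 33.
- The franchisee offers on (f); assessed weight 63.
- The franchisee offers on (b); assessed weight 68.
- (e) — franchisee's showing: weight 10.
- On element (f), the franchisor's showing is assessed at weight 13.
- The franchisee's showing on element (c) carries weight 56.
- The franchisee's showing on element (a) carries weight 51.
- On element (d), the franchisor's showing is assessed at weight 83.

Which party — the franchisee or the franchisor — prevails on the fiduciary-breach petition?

franchisor

Stage 1 — burden on franchisee; standard: a more-likely-than-not showing (weight exceeds 49).
    (a): 51 > 49 [met]
    (b): 68 − 2 = 66 > 49 [met]
    (c): 56 > 49 [met]
  Stage 1 carried; the burden shifts to the franchisor.
Stage 2 — burden on franchisor; standard: a more-likely-than-not showing (weight exceeds 49).
    (d): 83 − 33 = 50 > 49 [met]
    (e): 66 − 10 = 56 > 49 [met]
  Stage 2 carried; the burden shifts to the franchisee.
Stage 3 — burden on franchisee; standard: a more-likely-than-not showing (weight exceeds 49).
    (f): 63 − 13 = 50 > 49 [met]
    (g): 33 ≤ 49 [not met]
  Stage 3 not carried; the franchisee fails its burden.
The analysis ends at Stage 3; the franchisor prevails.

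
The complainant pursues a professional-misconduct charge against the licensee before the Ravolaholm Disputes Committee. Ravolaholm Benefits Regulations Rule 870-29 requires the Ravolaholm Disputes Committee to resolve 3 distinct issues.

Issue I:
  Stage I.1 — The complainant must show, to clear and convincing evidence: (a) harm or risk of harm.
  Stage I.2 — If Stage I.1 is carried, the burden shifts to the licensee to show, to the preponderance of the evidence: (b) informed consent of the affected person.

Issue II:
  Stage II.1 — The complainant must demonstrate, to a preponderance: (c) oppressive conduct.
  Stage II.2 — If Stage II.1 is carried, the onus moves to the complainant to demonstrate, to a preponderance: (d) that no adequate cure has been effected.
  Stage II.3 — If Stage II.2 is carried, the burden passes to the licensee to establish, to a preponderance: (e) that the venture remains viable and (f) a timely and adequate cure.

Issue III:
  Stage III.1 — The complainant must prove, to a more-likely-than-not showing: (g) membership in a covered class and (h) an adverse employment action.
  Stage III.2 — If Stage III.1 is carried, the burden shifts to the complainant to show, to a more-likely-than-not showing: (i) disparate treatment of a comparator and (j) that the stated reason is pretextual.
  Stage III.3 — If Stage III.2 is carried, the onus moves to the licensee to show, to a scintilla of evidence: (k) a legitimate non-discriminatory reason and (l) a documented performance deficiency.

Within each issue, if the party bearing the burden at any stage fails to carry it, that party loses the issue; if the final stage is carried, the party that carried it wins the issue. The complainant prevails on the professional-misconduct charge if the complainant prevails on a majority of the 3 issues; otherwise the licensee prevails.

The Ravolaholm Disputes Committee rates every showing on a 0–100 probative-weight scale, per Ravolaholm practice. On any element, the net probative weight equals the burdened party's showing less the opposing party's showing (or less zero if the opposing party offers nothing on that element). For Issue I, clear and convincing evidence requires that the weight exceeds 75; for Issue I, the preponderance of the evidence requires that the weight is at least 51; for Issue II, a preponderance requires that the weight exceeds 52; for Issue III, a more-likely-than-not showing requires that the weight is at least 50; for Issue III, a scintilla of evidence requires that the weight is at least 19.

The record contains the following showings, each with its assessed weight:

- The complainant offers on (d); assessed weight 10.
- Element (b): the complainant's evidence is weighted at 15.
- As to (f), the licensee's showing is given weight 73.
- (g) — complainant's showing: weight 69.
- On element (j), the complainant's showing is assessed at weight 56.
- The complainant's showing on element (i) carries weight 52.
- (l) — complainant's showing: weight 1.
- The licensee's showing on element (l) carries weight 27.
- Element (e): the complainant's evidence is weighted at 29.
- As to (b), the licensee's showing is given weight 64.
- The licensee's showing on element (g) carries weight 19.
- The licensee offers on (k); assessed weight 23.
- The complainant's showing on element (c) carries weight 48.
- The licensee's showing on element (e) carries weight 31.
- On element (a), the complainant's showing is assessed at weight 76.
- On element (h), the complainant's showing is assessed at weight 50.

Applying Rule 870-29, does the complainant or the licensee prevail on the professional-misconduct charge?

licensee

— Issue I —
Stage I.1 (complainant, clear and convincing evidence, weight exceeds 75): (a) 76 > 75 — meets.
  The complainant carries Stage I.1; the licensee now bears the burden.
Stage I.2 (licensee, the preponderance of the evidence, weight is at least 51): (b) net 64−15=49 < 51 — fails.
  The licensee does not carry Stage I.2.
The analysis ends at Stage I.2; the complainant prevails on this issue.
— Issue II —
Stage II.1 — burden on complainant; standard: a preponderance (weight exceeds 52).
    (c): 48 ≤ 52 [not met]
  Not every element is met, so the complainant fails to carry Stage II.1.
The analysis ends at Stage II.1; the licensee prevails on this issue.
— Issue III —
Stage III.1 — burden on complainant; standard: a more-likely-than-not showing (weight is at least 50).
    (g): 69 − 19 = 50 ≥ 50 [met]
    (h): 50 ≥ 50 [met]
  Stage III.1 is satisfied; the complainant continues to bear the burden.
Stage III.2 — burden on complainant; standard: a more-likely-than-not showing (weight is at least 50).
    (i): 52 ≥ 50 [met]
    (j): 56 ≥ 50 [met]
  Stage III.2 is satisfied; the onus moves to the licensee.
Stage III.3 — burden on licensee; standard: a scintilla of evidence (weight is at least 19).
    (k): 23 ≥ 19 [met]
    (l): 27 − 1 = 26 ≥ 19 [met]
  All elements met at the final stage.
Every stage carried; the licensee prevails on this issue.
Per-issue: Issue I → complainant; Issue II → licensee; Issue III → licensee. The complainant must prevail on a majority of issues; overall, the licensee prevails.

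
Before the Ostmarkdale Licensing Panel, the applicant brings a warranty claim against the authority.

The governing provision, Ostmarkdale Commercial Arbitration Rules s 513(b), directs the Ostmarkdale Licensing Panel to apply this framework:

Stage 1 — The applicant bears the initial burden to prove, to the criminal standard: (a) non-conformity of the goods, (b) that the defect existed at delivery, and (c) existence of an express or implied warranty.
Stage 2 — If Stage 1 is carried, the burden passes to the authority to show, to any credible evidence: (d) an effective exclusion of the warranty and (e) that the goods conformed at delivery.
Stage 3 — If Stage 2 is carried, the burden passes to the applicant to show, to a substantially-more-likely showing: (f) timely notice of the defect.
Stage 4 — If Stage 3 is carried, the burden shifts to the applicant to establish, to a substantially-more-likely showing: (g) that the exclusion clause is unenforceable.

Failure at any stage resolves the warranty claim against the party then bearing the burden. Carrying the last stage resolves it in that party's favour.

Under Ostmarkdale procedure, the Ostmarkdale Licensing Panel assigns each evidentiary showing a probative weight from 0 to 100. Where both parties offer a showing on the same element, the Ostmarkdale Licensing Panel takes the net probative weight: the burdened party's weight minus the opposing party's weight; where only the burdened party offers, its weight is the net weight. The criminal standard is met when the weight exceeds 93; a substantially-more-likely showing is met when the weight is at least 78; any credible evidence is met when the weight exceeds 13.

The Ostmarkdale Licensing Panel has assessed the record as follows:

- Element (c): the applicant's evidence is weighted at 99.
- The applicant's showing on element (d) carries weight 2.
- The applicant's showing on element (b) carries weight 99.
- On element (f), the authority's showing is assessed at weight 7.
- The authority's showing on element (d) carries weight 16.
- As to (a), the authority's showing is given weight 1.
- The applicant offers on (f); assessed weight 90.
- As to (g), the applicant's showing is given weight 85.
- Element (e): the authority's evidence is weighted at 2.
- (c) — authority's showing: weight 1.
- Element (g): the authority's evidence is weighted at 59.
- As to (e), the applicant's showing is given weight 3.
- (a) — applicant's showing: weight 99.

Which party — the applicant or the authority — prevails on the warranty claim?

applicant

At Stage 1 the applicant must meet the criminal standard (weight exceeds 93): on (a) the weight is 99 less the opposing 1 gives net 98, > 93, so (a) meets the standard; on (b) the weight is 99, which does exceed 93, so (b) meets the standard; on (c) the weight is 99 less the opposing 1 gives net 98, which does exceed 93, so (c) meets the standard.
  The applicant carries Stage 1; the authority now bears the burden.
At Stage 2 the authority must meet any credible evidence (weight exceeds 13): on (d) the weight is 16 less the opposing 2 gives net 14, > 13, so (d) meets the standard; on (e) the weight is 2 less the opposing 3 gives net -1, which does not exceed 13, so (e) does not meet the standard.
  The authority does not carry Stage 2.
The analysis ends at Stage 2; the applicant prevails.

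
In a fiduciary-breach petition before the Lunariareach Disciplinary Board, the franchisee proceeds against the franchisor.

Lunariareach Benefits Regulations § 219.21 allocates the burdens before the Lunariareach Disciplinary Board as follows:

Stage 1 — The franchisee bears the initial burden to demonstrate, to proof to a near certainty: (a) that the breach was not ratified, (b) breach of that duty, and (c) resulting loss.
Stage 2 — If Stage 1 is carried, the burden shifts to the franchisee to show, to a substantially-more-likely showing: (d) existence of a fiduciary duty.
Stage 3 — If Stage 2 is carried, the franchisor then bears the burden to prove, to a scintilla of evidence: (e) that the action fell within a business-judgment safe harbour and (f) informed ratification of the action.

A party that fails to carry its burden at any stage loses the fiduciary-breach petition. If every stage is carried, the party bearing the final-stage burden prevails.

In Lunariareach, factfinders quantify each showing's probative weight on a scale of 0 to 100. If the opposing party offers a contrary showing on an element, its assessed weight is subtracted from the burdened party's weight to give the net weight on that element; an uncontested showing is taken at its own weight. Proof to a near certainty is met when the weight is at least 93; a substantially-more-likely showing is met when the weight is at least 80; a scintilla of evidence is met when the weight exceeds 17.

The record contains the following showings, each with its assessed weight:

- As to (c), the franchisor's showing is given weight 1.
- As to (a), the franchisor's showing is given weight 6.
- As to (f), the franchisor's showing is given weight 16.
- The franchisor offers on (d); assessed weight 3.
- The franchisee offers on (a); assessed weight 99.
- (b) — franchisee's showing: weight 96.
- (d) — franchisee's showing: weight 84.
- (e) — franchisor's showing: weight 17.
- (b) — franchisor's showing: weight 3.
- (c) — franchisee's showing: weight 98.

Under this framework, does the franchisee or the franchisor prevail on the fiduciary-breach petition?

At Stage 1 the franchisee must meet proof to a near certainty (weight is at least 93): on (a) the weight is 99 less the opposing 6 gives net 93, ≥ 93, so (a) meets the standard; on (b) the weight is 96 less the opposing 3 gives net 93, ≥ 93, so (b) meets the standard; on (c) the weight is 98 less the opposing 1 gives net 97, ≥ 93, so (c) meets the standard.
  Stage 1 carried; the burden remains with the franchisee.
At Stage 2 the franchisee must meet a substantially-more-likely showing (weight is at least 80): on (d) the weight is 84 less the opposing 3 gives net 81, which does reach 80, so (d) meets the standard.
  All elements met. The burden passes to the franchisor.
At Stage 3 the franchisor must meet a scintilla of evidence (weight exceeds 17): on (e) the weight is 17, which does not exceed 17, so (e) does not meet the standard; on (f) the weight is 16, which does not exceed 17, so (f) does not meet the standard.
  Not every element is met, so the franchisor fails to carry Stage 3.
The analysis ends at Stage 3; the franchisee prevails.

franchisee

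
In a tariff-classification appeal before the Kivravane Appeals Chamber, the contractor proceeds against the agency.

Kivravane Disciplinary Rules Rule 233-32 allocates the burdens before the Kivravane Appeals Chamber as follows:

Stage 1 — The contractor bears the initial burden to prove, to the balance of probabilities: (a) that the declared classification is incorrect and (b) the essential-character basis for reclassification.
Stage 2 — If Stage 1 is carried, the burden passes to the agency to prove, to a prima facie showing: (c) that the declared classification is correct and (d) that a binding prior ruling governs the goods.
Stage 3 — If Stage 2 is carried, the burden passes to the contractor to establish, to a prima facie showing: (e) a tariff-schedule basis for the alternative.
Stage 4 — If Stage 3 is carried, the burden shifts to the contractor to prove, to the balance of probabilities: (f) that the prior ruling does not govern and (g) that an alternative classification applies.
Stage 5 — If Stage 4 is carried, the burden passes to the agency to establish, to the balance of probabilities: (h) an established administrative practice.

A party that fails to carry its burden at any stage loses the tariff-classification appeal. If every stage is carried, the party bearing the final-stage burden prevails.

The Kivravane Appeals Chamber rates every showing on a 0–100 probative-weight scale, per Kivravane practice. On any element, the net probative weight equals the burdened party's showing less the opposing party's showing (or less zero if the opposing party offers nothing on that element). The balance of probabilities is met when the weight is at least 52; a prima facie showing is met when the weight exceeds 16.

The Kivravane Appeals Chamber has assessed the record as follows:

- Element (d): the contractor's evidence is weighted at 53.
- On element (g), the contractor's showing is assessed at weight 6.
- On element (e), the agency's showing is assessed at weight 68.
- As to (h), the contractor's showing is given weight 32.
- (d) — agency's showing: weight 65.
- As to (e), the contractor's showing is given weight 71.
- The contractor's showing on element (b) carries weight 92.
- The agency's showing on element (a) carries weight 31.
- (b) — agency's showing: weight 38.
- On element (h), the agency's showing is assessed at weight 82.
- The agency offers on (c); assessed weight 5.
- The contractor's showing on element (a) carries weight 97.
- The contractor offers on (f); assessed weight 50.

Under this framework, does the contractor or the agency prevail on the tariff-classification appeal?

contractor

Stage 1 (contractor, the balance of probabilities, weight is at least 52): (a) net 97−31=66 ≥ 52 — meets; (b) net 92−38=54 ≥ 52 — meets.
  Stage 1 is satisfied; the onus moves to the agency.
Stage 2 (agency, a prima facie showing, weight exceeds 16): (c) 5 ≤ 16 — fails; (d) net 65−53=12 ≤ 16 — fails.
  Stage 2 not carried; the agency fails its burden.
The analysis ends at Stage 2; the contractor prevails.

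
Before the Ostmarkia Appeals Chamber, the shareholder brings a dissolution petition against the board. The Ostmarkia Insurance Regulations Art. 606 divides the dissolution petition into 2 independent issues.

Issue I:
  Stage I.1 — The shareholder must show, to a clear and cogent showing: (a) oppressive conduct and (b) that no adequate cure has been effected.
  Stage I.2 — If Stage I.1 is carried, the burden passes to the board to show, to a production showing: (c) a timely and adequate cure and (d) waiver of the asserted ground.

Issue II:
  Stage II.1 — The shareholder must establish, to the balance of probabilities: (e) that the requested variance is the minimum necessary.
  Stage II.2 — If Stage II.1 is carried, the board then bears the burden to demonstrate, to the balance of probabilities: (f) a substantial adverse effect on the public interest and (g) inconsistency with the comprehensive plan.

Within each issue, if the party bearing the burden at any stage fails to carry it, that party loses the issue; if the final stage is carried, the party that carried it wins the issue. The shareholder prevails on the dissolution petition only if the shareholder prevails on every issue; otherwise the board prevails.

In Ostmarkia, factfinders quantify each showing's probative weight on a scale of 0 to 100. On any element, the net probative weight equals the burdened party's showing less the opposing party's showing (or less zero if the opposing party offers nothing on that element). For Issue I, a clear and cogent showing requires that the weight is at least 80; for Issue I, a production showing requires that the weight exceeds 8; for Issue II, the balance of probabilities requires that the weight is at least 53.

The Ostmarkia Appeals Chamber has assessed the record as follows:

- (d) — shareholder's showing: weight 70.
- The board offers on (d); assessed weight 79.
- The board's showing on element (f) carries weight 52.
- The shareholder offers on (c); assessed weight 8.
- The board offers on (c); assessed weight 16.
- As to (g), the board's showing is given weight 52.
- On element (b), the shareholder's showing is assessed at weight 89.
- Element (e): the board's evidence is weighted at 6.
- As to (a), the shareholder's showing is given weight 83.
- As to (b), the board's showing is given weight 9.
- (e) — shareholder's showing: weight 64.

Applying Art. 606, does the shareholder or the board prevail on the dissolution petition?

— Issue I —
Stage I.1 — burden on shareholder; standard: a clear and cogent showing (weight is at least 80).
    (a): 83 ≥ 80 [met]
    (b): 89 − 9 = 80 ≥ 80 [met]
  Stage I.1 carried; the burden shifts to the board.
Stage I.2 — burden on board; standard: a production showing (weight exceeds 8).
    (c): 16 − 8 = 8 ≤ 8 [not met]
    (d): 79 − 70 = 9 > 8 [met]
  Stage I.2 not carried; the board fails its burden.
The analysis ends at Stage I.2; the shareholder prevails on this issue.
— Issue II —
Stage II.1 (shareholder, the balance of probabilities, weight is at least 53): (e) net 64−6=58 ≥ 53 — meets.
  All elements met. The burden passes to the board.
Stage II.2 (board, the balance of probabilities, weight is at least 53): (f) 52 < 53 — fails; (g) 52 < 53 — fails.
  Stage II.2 not carried; the board fails its burden.
The analysis ends at Stage II.2; the shareholder prevails on this issue.
Per-issue: Issue I → shareholder; Issue II → shareholder. The shareholder must prevail on every issue; overall, the shareholder prevails.

shareholder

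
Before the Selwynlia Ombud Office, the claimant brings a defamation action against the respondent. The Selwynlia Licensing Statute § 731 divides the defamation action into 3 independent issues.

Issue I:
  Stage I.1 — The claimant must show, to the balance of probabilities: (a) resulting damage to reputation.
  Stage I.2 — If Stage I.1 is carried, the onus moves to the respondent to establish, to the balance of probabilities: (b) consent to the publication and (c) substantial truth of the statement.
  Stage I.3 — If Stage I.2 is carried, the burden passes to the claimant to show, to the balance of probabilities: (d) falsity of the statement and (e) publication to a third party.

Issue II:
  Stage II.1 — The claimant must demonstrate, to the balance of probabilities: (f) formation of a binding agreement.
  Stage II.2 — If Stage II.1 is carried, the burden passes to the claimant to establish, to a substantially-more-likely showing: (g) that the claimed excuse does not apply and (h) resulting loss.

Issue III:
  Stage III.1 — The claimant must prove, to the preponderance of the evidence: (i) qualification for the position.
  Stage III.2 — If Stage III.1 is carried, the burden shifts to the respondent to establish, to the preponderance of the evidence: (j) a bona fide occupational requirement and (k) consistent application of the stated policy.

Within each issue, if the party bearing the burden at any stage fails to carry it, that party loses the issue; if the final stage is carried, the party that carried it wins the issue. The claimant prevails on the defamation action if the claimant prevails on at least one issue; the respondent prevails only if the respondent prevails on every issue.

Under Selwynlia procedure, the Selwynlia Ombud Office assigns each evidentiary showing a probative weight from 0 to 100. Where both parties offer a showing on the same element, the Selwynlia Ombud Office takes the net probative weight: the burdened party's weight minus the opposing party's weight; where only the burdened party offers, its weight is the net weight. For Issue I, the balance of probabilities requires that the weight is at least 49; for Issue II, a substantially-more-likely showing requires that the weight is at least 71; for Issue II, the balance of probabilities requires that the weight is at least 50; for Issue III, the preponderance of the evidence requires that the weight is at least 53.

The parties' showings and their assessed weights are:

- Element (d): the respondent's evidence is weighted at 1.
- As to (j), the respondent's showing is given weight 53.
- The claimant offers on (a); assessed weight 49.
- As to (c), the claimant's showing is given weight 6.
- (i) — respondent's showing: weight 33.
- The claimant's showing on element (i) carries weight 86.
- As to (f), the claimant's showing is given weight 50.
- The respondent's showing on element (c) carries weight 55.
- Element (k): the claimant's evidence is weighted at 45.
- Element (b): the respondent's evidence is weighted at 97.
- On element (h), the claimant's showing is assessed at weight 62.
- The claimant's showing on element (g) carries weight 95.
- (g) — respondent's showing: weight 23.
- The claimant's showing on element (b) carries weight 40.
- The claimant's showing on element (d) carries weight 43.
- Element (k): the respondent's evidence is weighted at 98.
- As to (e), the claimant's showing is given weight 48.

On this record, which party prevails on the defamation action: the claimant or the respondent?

— Issue I —
Stage I.1 (claimant, the balance of probabilities, weight is at least 49): (a) 49 ≥ 49 — meets.
  Stage I.1 is satisfied; the onus moves to the respondent.
Stage I.2 (respondent, the balance of probabilities, weight is at least 49): (b) net 97−40=57 ≥ 49 — meets; (c) net 55−6=49 ≥ 49 — meets.
  The respondent carries Stage I.2; the claimant now bears the burden.
Stage I.3 (claimant, the balance of probabilities, weight is at least 49): (d) net 43−1=42 < 49 — fails; (e) 48 < 49 — fails.
  The claimant does not carry Stage I.3.
The respondent prevails on this issue.
— Issue II —
At Stage II.1 the claimant must meet the balance of probabilities (weight is at least 50): on (f) the weight is 50, which does reach 50, so (f) meets the standard.
  All elements met. The claimant retains the burden for Stage II.2.
At Stage II.2 the claimant must meet a substantially-more-likely showing (weight is at least 71): on (g) the weight is 95 less the opposing 23 gives net 72, ≥ 71, so (g) meets the standard; on (h) the weight is 62, which does not reach 71, so (h) does not meet the standard.
  Not every element is met, so the claimant fails to carry Stage II.2.
So the respondent prevails on this issue.
— Issue III —
Stage III.1 (claimant, the preponderance of the evidence, weight is at least 53): (i) net 86−33=53 ≥ 53 — meets.
  All elements met. The burden passes to the respondent.
Stage III.2 (respondent, the preponderance of the evidence, weight is at least 53): (j) 53 ≥ 53 — meets; (k) net 98−45=53 ≥ 53 — meets.
  The respondent carries the last stage.
Every stage carried; the respondent prevails on this issue.
Per-issue: Issue I → respondent; Issue II → respondent; Issue III → respondent. The claimant must prevail on at least one issue; overall, the respondent prevails.

respondent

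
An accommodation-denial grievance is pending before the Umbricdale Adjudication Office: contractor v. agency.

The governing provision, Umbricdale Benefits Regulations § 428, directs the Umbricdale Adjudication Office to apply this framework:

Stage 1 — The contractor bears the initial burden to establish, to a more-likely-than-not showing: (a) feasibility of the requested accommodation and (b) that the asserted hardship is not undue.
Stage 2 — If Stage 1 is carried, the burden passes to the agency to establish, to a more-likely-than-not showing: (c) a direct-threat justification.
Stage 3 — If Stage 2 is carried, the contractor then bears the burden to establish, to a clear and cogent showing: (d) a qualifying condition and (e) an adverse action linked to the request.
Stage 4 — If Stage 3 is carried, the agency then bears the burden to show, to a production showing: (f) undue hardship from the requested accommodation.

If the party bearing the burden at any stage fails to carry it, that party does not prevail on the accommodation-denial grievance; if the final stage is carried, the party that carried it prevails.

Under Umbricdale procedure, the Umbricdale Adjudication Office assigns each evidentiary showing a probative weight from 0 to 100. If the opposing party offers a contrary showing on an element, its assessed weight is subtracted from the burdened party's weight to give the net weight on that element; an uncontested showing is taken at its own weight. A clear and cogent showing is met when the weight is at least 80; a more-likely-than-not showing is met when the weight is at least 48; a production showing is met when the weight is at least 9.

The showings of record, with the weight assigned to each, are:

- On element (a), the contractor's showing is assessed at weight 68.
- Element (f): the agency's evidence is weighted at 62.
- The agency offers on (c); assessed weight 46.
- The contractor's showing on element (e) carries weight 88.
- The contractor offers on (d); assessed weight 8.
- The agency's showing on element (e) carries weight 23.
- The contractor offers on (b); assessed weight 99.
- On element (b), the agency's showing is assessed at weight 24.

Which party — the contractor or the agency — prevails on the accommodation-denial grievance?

contractor

At Stage 1 the contractor must meet a more-likely-than-not showing (weight is at least 48): on (a) the weight is 68, which does reach 48, so (a) meets the standard; on (b) the weight is 99 less the opposing 24 gives net 75, ≥ 48, so (b) meets the standard.
  Stage 1 carried; the burden shifts to the agency.
At Stage 2 the agency must meet a more-likely-than-not showing (weight is at least 48): on (c) the weight is 46, which does not reach 48, so (c) does not meet the standard.
  Not every element is met, so the agency fails to carry Stage 2.
The contractor prevails.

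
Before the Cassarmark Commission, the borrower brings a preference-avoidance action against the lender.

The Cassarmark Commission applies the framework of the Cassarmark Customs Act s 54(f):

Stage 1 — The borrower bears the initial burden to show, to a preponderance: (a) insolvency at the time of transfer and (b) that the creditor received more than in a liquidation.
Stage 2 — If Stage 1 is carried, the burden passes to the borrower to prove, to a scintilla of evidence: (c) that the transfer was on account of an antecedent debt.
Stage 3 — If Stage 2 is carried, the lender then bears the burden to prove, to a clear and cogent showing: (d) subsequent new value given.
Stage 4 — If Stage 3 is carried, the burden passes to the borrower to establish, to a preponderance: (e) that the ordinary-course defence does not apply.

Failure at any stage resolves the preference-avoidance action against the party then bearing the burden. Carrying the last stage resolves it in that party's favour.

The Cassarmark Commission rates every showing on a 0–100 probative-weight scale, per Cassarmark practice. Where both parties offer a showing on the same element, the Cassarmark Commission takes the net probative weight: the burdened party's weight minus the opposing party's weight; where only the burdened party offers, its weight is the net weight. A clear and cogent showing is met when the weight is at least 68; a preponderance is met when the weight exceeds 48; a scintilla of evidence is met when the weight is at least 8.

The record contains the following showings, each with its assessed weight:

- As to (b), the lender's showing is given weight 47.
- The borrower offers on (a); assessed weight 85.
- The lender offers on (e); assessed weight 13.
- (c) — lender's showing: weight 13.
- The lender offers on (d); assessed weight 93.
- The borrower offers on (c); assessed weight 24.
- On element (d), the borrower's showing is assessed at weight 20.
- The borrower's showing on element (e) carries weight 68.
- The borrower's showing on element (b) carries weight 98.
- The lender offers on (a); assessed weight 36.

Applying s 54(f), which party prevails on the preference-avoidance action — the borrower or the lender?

borrower

Stage 1 — burden on borrower; standard: a preponderance (weight exceeds 48).
    (a): 85 − 36 = 49 > 48 [met]
    (b): 98 − 47 = 51 > 48 [met]
  All elements met. The borrower retains the burden for Stage 2.
Stage 2 — burden on borrower; standard: a scintilla of evidence (weight is at least 8).
    (c): 24 − 13 = 11 ≥ 8 [met]
  Stage 2 is satisfied; the onus moves to the lender.
Stage 3 — burden on lender; standard: a clear and cogent showing (weight is at least 68).
    (d): 93 − 20 = 73 ≥ 68 [met]
  Stage 3 carried; the burden shifts to the borrower.
Stage 4 — burden on borrower; standard: a preponderance (weight exceeds 48).
    (e): 68 − 13 = 55 > 48 [met]
  All elements met at the final stage.
Every stage carried; the borrower prevails.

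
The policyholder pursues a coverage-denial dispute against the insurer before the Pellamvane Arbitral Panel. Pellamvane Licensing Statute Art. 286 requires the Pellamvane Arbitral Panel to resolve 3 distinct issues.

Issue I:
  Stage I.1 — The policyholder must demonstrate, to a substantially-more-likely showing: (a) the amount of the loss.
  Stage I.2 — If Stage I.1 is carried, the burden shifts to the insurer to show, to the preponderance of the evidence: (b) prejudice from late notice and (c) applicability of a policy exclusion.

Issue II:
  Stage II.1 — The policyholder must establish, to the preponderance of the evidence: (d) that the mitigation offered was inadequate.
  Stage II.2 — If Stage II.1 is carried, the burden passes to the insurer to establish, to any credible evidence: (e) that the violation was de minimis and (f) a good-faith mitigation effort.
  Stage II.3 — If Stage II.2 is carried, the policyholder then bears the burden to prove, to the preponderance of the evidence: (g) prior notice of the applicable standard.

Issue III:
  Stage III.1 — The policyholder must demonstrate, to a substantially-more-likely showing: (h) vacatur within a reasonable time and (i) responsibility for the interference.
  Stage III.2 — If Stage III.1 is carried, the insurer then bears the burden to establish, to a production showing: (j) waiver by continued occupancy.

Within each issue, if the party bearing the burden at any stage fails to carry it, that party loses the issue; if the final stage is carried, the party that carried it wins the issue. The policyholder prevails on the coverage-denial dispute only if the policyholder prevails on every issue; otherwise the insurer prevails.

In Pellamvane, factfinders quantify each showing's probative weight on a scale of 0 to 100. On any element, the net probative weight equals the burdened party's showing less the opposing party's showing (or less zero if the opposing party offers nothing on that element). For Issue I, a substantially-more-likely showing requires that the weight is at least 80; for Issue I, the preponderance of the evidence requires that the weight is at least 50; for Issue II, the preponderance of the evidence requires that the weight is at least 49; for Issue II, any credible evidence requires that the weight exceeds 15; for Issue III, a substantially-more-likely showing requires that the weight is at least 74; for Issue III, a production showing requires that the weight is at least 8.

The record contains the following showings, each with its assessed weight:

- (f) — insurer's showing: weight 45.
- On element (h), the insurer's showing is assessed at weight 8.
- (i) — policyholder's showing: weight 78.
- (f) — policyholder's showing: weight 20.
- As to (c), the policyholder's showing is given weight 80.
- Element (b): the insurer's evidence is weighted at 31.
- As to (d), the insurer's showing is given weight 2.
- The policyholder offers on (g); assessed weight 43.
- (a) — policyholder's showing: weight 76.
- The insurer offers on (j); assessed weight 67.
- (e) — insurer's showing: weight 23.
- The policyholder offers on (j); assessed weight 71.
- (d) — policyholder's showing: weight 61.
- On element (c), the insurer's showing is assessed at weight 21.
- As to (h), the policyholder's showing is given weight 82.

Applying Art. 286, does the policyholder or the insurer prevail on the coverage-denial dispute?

— Issue I —
At Stage I.1 the policyholder must meet a substantially-more-likely showing (weight is at least 80): on (a) the weight is 76, which does not reach 80, so (a) does not meet the standard.
  The policyholder does not carry Stage I.1.
The insurer prevails on this issue.
— Issue II —
Stage II.1 — burden on policyholder; standard: the preponderance of the evidence (weight is at least 49).
    (d): 61 − 2 = 59 ≥ 49 [met]
  Stage II.1 carried; the burden shifts to the insurer.
Stage II.2 — burden on insurer; standard: any credible evidence (weight exceeds 15).
    (e): 23 > 15 [met]
    (f): 45 − 20 = 25 > 15 [met]
  Stage II.2 carried; the burden shifts to the policyholder.
Stage II.3 — burden on policyholder; standard: the preponderance of the evidence (weight is at least 49).
    (g): 43 < 49 [not met]
  The policyholder does not carry Stage II.3.
So the insurer prevails on this issue.
— Issue III —
At Stage III.1 the policyholder must meet a substantially-more-likely showing (weight is at least 74): on (h) the weight is 82 less the opposing 8 gives net 74, ≥ 74, so (h) meets the standard; on (i) the weight is 78, which does reach 74, so (i) meets the standard.
  Stage III.1 is satisfied; the onus moves to the insurer.
At Stage III.2 the insurer must meet a production showing (weight is at least 8): on (j) the weight is 67 less the opposing 71 gives net -4, < 8, so (j) does not meet the standard.
  Not every element is met, so the insurer fails to carry Stage III.2.
The analysis ends at Stage III.2; the policyholder prevails on this issue.
Per-issue: Issue I → insurer; Issue II → insurer; Issue III → policyholder. The policyholder must prevail on every issue; overall, the insurer prevails.

insurer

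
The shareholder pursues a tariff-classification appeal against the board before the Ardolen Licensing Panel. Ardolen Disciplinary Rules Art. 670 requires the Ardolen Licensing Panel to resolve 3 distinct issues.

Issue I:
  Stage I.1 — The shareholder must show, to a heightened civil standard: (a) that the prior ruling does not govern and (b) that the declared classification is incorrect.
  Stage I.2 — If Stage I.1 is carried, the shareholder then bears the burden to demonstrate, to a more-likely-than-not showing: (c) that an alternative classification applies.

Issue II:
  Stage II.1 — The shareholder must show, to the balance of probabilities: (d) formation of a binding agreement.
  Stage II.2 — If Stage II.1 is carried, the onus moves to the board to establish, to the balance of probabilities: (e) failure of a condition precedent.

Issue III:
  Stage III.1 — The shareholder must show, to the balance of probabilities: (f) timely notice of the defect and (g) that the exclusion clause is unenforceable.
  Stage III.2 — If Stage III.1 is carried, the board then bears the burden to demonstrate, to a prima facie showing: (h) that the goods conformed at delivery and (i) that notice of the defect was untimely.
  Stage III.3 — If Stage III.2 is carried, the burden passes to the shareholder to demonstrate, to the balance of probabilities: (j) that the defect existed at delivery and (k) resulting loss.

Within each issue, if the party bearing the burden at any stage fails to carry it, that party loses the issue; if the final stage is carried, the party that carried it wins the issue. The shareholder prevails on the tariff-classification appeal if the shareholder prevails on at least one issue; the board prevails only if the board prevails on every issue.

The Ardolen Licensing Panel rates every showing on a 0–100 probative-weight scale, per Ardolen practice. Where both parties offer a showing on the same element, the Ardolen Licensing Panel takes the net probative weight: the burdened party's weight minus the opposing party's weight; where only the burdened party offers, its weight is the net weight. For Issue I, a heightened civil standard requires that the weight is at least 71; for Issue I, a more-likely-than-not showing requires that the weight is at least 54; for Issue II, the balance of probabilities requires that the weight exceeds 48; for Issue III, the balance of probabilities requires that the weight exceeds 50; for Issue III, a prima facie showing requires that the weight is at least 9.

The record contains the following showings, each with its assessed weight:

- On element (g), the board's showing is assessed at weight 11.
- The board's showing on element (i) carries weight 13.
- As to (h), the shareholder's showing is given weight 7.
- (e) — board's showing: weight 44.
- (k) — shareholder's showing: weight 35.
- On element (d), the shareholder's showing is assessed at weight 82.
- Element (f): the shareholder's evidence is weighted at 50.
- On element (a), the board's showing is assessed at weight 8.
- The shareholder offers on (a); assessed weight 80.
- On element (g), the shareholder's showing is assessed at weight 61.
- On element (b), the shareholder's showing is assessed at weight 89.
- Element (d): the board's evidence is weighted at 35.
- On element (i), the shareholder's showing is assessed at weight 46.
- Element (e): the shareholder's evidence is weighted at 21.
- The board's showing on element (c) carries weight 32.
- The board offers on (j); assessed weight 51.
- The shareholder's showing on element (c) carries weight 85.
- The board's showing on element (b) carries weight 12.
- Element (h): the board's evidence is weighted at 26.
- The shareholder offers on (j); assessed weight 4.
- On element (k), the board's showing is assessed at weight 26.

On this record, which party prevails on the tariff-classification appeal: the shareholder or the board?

board

— Issue I —
At Stage I.1 the shareholder must meet a heightened civil standard (weight is at least 71): on (a) the weight is 80 less the opposing 8 gives net 72, ≥ 71, so (a) meets the standard; on (b) the weight is 89 less the opposing 12 gives net 77, which does reach 71, so (b) meets the standard.
  Stage I.1 is satisfied; the shareholder continues to bear the burden.
At Stage I.2 the shareholder must meet a more-likely-than-not showing (weight is at least 54): on (c) the weight is 85 less the opposing 32 gives net 53, < 54, so (c) does not meet the standard.
  Not every element is met, so the shareholder fails to carry Stage I.2.
So the board prevails on this issue.
— Issue II —
Stage II.1 — burden on shareholder; standard: the balance of probabilities (weight exceeds 48).
    (d): 82 − 35 = 47 ≤ 48 [not met]
  Not every element is met, so the shareholder fails to carry Stage II.1.
The analysis ends at Stage II.1; the board prevails on this issue.
— Issue III —
Stage III.1 (shareholder, the balance of probabilities, weight exceeds 50): (f) 50 ≤ 50 — fails; (g) net 61−11=50 ≤ 50 — fails.
  The shareholder does not carry Stage III.1.
So the board prevails on this issue.
Per-issue: Issue I → board; Issue II → board; Issue III → board. The shareholder must prevail on at least one issue; overall, the board prevails.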